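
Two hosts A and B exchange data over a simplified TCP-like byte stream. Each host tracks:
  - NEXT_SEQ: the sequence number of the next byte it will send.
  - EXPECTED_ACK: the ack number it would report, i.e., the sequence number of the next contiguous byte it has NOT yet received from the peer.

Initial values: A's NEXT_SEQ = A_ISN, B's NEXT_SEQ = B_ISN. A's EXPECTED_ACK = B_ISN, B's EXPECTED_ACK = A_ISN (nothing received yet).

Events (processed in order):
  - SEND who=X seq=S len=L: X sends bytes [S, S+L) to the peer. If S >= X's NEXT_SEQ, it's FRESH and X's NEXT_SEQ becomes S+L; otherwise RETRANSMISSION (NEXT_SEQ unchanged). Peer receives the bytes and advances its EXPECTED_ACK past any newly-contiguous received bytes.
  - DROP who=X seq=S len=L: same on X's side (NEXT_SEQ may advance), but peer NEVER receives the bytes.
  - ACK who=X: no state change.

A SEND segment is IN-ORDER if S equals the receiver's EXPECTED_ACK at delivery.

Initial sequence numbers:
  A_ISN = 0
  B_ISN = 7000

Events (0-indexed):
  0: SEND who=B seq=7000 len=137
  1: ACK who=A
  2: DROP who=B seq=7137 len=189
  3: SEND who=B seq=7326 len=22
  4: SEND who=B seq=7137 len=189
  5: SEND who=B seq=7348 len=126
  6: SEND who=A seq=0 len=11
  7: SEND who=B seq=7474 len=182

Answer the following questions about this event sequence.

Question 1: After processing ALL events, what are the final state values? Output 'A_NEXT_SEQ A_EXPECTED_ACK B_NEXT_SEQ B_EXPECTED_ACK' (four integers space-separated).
Answer: 11 7656 7656 11

Derivation:
After event 0: A_seq=0 A_ack=7137 B_seq=7137 B_ack=0
After event 1: A_seq=0 A_ack=7137 B_seq=7137 B_ack=0
After event 2: A_seq=0 A_ack=7137 B_seq=7326 B_ack=0
After event 3: A_seq=0 A_ack=7137 B_seq=7348 B_ack=0
After event 4: A_seq=0 A_ack=7348 B_seq=7348 B_ack=0
After event 5: A_seq=0 A_ack=7474 B_seq=7474 B_ack=0
After event 6: A_seq=11 A_ack=7474 B_seq=7474 B_ack=11
After event 7: A_seq=11 A_ack=7656 B_seq=7656 B_ack=11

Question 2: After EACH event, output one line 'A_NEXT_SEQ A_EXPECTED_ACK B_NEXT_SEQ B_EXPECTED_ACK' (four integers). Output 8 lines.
0 7137 7137 0
0 7137 7137 0
0 7137 7326 0
0 7137 7348 0
0 7348 7348 0
0 7474 7474 0
11 7474 7474 11
11 7656 7656 11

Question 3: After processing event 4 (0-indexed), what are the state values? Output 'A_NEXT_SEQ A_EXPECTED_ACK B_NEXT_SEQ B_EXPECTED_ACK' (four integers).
After event 0: A_seq=0 A_ack=7137 B_seq=7137 B_ack=0
After event 1: A_seq=0 A_ack=7137 B_seq=7137 B_ack=0
After event 2: A_seq=0 A_ack=7137 B_seq=7326 B_ack=0
After event 3: A_seq=0 A_ack=7137 B_seq=7348 B_ack=0
After event 4: A_seq=0 A_ack=7348 B_seq=7348 B_ack=0

0 7348 7348 0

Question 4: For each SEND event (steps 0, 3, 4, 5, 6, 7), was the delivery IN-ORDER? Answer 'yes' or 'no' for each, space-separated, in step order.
Answer: yes no yes yes yes yes

Derivation:
Step 0: SEND seq=7000 -> in-order
Step 3: SEND seq=7326 -> out-of-order
Step 4: SEND seq=7137 -> in-order
Step 5: SEND seq=7348 -> in-order
Step 6: SEND seq=0 -> in-order
Step 7: SEND seq=7474 -> in-order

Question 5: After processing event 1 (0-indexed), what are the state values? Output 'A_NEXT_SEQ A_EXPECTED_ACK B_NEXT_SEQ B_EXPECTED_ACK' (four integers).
After event 0: A_seq=0 A_ack=7137 B_seq=7137 B_ack=0
After event 1: A_seq=0 A_ack=7137 B_seq=7137 B_ack=0

0 7137 7137 0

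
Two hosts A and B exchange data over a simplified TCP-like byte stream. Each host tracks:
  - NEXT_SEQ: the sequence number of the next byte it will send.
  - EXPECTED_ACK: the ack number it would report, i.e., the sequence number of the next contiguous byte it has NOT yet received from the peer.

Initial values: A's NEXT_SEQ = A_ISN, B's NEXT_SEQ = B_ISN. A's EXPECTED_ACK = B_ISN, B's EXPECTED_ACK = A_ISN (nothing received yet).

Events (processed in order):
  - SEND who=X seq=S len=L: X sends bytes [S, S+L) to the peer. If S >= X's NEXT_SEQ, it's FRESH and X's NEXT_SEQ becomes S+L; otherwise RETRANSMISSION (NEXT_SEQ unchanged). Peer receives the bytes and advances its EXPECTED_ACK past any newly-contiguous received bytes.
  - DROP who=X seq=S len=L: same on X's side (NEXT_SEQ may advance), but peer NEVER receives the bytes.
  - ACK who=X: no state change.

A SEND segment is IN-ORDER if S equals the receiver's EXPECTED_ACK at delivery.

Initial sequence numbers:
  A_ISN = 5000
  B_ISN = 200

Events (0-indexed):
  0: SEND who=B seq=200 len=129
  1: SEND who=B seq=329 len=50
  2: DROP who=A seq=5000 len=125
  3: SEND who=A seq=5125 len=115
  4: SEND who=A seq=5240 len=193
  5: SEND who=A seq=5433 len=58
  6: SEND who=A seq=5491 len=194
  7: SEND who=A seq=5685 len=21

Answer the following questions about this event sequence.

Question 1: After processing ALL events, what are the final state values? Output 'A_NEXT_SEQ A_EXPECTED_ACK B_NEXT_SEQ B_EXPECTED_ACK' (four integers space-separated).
After event 0: A_seq=5000 A_ack=329 B_seq=329 B_ack=5000
After event 1: A_seq=5000 A_ack=379 B_seq=379 B_ack=5000
After event 2: A_seq=5125 A_ack=379 B_seq=379 B_ack=5000
After event 3: A_seq=5240 A_ack=379 B_seq=379 B_ack=5000
After event 4: A_seq=5433 A_ack=379 B_seq=379 B_ack=5000
After event 5: A_seq=5491 A_ack=379 B_seq=379 B_ack=5000
After event 6: A_seq=5685 A_ack=379 B_seq=379 B_ack=5000
After event 7: A_seq=5706 A_ack=379 B_seq=379 B_ack=5000

Answer: 5706 379 379 5000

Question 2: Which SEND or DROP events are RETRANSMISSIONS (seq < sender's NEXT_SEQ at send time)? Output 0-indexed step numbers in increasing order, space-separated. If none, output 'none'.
Step 0: SEND seq=200 -> fresh
Step 1: SEND seq=329 -> fresh
Step 2: DROP seq=5000 -> fresh
Step 3: SEND seq=5125 -> fresh
Step 4: SEND seq=5240 -> fresh
Step 5: SEND seq=5433 -> fresh
Step 6: SEND seq=5491 -> fresh
Step 7: SEND seq=5685 -> fresh

Answer: none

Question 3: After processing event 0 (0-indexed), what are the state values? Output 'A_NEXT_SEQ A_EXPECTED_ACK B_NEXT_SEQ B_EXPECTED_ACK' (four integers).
After event 0: A_seq=5000 A_ack=329 B_seq=329 B_ack=5000

5000 329 329 5000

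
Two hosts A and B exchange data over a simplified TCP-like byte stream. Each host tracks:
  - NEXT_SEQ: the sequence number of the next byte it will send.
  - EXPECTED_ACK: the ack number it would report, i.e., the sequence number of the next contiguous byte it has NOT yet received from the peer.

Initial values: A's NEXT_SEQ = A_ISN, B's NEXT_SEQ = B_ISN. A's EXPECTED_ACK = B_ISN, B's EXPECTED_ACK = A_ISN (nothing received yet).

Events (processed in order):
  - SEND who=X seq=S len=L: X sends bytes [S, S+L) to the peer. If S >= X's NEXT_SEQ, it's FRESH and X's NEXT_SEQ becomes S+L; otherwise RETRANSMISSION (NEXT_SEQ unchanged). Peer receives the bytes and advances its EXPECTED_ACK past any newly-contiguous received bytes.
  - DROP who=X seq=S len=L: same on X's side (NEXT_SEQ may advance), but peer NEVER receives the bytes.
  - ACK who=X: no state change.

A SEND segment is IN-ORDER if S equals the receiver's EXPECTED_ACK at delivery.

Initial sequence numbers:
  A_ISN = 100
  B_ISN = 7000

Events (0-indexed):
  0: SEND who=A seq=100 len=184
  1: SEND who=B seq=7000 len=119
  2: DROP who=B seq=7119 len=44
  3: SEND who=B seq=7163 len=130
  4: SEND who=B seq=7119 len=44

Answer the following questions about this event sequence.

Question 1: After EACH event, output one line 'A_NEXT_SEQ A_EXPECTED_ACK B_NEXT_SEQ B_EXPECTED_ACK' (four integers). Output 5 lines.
284 7000 7000 284
284 7119 7119 284
284 7119 7163 284
284 7119 7293 284
284 7293 7293 284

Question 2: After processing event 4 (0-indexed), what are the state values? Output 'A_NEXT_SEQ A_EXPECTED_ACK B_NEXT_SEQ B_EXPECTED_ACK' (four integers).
After event 0: A_seq=284 A_ack=7000 B_seq=7000 B_ack=284
After event 1: A_seq=284 A_ack=7119 B_seq=7119 B_ack=284
After event 2: A_seq=284 A_ack=7119 B_seq=7163 B_ack=284
After event 3: A_seq=284 A_ack=7119 B_seq=7293 B_ack=284
After event 4: A_seq=284 A_ack=7293 B_seq=7293 B_ack=284

284 7293 7293 284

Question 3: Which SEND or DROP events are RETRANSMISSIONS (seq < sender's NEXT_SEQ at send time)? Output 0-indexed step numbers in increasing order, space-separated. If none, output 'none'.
Answer: 4

Derivation:
Step 0: SEND seq=100 -> fresh
Step 1: SEND seq=7000 -> fresh
Step 2: DROP seq=7119 -> fresh
Step 3: SEND seq=7163 -> fresh
Step 4: SEND seq=7119 -> retransmit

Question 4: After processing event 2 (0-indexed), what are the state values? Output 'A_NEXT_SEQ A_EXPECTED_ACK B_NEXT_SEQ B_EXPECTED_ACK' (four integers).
After event 0: A_seq=284 A_ack=7000 B_seq=7000 B_ack=284
After event 1: A_seq=284 A_ack=7119 B_seq=7119 B_ack=284
After event 2: A_seq=284 A_ack=7119 B_seq=7163 B_ack=284

284 7119 7163 284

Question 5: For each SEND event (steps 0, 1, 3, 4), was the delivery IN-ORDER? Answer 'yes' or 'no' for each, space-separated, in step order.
Step 0: SEND seq=100 -> in-order
Step 1: SEND seq=7000 -> in-order
Step 3: SEND seq=7163 -> out-of-order
Step 4: SEND seq=7119 -> in-order

Answer: yes yes no yes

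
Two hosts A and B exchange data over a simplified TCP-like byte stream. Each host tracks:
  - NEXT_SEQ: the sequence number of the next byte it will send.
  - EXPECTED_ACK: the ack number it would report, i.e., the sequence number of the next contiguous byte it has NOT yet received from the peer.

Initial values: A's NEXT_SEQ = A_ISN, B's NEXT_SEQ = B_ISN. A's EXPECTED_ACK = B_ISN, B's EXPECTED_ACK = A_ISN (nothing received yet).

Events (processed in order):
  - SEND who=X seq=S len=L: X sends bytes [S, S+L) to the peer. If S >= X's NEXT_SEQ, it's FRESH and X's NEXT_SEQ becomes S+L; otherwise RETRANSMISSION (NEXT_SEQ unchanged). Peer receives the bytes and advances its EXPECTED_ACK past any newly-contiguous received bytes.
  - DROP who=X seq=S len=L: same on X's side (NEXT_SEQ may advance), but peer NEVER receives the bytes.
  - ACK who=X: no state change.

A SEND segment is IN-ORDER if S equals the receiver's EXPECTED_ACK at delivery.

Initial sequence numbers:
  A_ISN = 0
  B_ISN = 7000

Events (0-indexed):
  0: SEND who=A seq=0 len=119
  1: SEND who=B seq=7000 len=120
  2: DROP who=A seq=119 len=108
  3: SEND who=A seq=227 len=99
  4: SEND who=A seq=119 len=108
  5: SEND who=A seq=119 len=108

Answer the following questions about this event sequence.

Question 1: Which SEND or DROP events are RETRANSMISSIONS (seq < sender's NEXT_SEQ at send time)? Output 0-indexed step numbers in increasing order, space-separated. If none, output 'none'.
Answer: 4 5

Derivation:
Step 0: SEND seq=0 -> fresh
Step 1: SEND seq=7000 -> fresh
Step 2: DROP seq=119 -> fresh
Step 3: SEND seq=227 -> fresh
Step 4: SEND seq=119 -> retransmit
Step 5: SEND seq=119 -> retransmit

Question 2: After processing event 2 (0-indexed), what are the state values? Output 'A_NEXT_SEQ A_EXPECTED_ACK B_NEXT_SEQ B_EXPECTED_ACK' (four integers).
After event 0: A_seq=119 A_ack=7000 B_seq=7000 B_ack=119
After event 1: A_seq=119 A_ack=7120 B_seq=7120 B_ack=119
After event 2: A_seq=227 A_ack=7120 B_seq=7120 B_ack=119

227 7120 7120 119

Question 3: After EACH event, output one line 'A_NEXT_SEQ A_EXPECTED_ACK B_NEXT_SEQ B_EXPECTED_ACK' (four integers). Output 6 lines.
119 7000 7000 119
119 7120 7120 119
227 7120 7120 119
326 7120 7120 119
326 7120 7120 326
326 7120 7120 326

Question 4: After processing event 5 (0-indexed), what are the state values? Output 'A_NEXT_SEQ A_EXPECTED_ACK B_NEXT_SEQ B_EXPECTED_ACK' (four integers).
After event 0: A_seq=119 A_ack=7000 B_seq=7000 B_ack=119
After event 1: A_seq=119 A_ack=7120 B_seq=7120 B_ack=119
After event 2: A_seq=227 A_ack=7120 B_seq=7120 B_ack=119
After event 3: A_seq=326 A_ack=7120 B_seq=7120 B_ack=119
After event 4: A_seq=326 A_ack=7120 B_seq=7120 B_ack=326
After event 5: A_seq=326 A_ack=7120 B_seq=7120 B_ack=326

326 7120 7120 326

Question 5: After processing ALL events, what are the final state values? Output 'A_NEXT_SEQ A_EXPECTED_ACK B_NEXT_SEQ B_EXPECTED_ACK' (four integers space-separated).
After event 0: A_seq=119 A_ack=7000 B_seq=7000 B_ack=119
After event 1: A_seq=119 A_ack=7120 B_seq=7120 B_ack=119
After event 2: A_seq=227 A_ack=7120 B_seq=7120 B_ack=119
After event 3: A_seq=326 A_ack=7120 B_seq=7120 B_ack=119
After event 4: A_seq=326 A_ack=7120 B_seq=7120 B_ack=326
After event 5: A_seq=326 A_ack=7120 B_seq=7120 B_ack=326

Answer: 326 7120 7120 326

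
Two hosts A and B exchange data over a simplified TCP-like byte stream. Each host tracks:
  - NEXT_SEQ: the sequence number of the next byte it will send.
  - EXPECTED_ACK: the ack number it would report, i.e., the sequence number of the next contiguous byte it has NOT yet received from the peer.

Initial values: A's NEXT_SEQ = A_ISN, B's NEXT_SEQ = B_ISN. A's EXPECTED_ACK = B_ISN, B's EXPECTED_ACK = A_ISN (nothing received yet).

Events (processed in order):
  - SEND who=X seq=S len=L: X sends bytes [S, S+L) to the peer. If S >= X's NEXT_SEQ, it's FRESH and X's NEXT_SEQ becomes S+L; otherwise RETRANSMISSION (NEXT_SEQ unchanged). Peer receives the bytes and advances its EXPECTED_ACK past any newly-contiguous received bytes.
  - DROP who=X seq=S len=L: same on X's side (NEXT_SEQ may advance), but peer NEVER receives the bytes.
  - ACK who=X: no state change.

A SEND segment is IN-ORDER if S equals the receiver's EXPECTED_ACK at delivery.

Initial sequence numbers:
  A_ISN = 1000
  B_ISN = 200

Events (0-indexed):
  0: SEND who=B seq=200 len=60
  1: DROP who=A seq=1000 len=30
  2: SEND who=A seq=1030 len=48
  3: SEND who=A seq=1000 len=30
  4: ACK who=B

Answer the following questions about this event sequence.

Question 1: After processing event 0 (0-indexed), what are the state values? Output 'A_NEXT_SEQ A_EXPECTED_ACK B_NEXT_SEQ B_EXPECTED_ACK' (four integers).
After event 0: A_seq=1000 A_ack=260 B_seq=260 B_ack=1000

1000 260 260 1000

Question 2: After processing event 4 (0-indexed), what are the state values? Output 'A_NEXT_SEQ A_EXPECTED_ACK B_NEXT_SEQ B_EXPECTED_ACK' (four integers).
After event 0: A_seq=1000 A_ack=260 B_seq=260 B_ack=1000
After event 1: A_seq=1030 A_ack=260 B_seq=260 B_ack=1000
After event 2: A_seq=1078 A_ack=260 B_seq=260 B_ack=1000
After event 3: A_seq=1078 A_ack=260 B_seq=260 B_ack=1078
After event 4: A_seq=1078 A_ack=260 B_seq=260 B_ack=1078

1078 260 260 1078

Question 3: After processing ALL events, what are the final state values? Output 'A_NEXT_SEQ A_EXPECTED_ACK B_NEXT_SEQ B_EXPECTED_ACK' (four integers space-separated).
After event 0: A_seq=1000 A_ack=260 B_seq=260 B_ack=1000
After event 1: A_seq=1030 A_ack=260 B_seq=260 B_ack=1000
After event 2: A_seq=1078 A_ack=260 B_seq=260 B_ack=1000
After event 3: A_seq=1078 A_ack=260 B_seq=260 B_ack=1078
After event 4: A_seq=1078 A_ack=260 B_seq=260 B_ack=1078

Answer: 1078 260 260 1078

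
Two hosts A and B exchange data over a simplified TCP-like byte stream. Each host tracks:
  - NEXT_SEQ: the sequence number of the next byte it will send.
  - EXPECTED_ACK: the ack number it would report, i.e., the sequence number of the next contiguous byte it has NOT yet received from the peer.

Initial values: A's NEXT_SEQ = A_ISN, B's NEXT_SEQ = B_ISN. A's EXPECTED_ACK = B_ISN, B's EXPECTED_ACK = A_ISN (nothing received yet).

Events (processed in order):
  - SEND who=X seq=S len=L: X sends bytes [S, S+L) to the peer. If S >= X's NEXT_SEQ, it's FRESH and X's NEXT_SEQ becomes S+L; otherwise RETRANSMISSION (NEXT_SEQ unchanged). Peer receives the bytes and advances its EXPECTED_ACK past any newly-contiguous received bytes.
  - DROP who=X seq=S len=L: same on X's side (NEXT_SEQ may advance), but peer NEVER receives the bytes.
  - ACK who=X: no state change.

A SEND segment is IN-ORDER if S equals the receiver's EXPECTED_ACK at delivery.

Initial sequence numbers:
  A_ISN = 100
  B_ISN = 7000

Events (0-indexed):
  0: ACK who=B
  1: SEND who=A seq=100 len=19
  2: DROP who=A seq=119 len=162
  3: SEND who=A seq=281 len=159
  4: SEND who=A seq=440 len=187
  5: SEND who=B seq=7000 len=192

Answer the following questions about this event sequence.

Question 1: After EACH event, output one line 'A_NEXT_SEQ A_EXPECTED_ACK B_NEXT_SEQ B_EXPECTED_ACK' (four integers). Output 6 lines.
100 7000 7000 100
119 7000 7000 119
281 7000 7000 119
440 7000 7000 119
627 7000 7000 119
627 7192 7192 119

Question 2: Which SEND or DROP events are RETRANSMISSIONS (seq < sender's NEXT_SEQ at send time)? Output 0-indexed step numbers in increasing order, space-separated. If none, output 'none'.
Step 1: SEND seq=100 -> fresh
Step 2: DROP seq=119 -> fresh
Step 3: SEND seq=281 -> fresh
Step 4: SEND seq=440 -> fresh
Step 5: SEND seq=7000 -> fresh

Answer: none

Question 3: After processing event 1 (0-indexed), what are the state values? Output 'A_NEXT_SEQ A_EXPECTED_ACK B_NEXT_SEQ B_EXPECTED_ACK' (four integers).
After event 0: A_seq=100 A_ack=7000 B_seq=7000 B_ack=100
After event 1: A_seq=119 A_ack=7000 B_seq=7000 B_ack=119

119 7000 7000 119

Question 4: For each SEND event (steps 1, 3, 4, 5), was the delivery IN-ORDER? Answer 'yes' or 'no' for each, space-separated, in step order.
Step 1: SEND seq=100 -> in-order
Step 3: SEND seq=281 -> out-of-order
Step 4: SEND seq=440 -> out-of-order
Step 5: SEND seq=7000 -> in-order

Answer: yes no no yes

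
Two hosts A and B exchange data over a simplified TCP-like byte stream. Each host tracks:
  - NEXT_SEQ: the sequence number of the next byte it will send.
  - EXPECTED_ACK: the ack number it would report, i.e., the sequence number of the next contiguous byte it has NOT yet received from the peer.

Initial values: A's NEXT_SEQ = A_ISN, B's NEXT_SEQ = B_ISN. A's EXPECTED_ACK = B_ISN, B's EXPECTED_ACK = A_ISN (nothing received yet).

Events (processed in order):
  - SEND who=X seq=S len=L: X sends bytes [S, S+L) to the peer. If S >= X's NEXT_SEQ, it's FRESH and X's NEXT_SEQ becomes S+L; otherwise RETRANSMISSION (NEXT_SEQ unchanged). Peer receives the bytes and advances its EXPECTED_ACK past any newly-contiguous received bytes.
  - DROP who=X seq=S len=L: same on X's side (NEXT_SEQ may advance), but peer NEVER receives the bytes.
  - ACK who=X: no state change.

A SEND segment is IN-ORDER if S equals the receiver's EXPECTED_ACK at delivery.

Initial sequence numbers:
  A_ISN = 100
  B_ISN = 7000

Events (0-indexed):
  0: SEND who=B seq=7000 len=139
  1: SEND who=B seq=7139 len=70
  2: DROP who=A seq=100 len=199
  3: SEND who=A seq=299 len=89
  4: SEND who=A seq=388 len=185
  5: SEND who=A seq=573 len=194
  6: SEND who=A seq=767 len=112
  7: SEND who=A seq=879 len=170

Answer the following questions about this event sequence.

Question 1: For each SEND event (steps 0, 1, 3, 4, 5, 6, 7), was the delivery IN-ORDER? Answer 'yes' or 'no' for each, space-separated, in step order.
Answer: yes yes no no no no no

Derivation:
Step 0: SEND seq=7000 -> in-order
Step 1: SEND seq=7139 -> in-order
Step 3: SEND seq=299 -> out-of-order
Step 4: SEND seq=388 -> out-of-order
Step 5: SEND seq=573 -> out-of-order
Step 6: SEND seq=767 -> out-of-order
Step 7: SEND seq=879 -> out-of-order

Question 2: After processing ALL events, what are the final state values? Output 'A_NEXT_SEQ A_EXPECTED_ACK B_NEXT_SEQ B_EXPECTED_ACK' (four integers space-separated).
After event 0: A_seq=100 A_ack=7139 B_seq=7139 B_ack=100
After event 1: A_seq=100 A_ack=7209 B_seq=7209 B_ack=100
After event 2: A_seq=299 A_ack=7209 B_seq=7209 B_ack=100
After event 3: A_seq=388 A_ack=7209 B_seq=7209 B_ack=100
After event 4: A_seq=573 A_ack=7209 B_seq=7209 B_ack=100
After event 5: A_seq=767 A_ack=7209 B_seq=7209 B_ack=100
After event 6: A_seq=879 A_ack=7209 B_seq=7209 B_ack=100
After event 7: A_seq=1049 A_ack=7209 B_seq=7209 B_ack=100

Answer: 1049 7209 7209 100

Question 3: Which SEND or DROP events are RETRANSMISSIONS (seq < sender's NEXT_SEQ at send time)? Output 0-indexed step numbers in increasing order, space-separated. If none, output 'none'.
Answer: none

Derivation:
Step 0: SEND seq=7000 -> fresh
Step 1: SEND seq=7139 -> fresh
Step 2: DROP seq=100 -> fresh
Step 3: SEND seq=299 -> fresh
Step 4: SEND seq=388 -> fresh
Step 5: SEND seq=573 -> fresh
Step 6: SEND seq=767 -> fresh
Step 7: SEND seq=879 -> fresh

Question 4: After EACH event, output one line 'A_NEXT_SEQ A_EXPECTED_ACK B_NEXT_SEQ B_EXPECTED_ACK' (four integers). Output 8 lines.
100 7139 7139 100
100 7209 7209 100
299 7209 7209 100
388 7209 7209 100
573 7209 7209 100
767 7209 7209 100
879 7209 7209 100
1049 7209 7209 100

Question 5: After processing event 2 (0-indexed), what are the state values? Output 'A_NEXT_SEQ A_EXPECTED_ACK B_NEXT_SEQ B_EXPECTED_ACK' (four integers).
After event 0: A_seq=100 A_ack=7139 B_seq=7139 B_ack=100
After event 1: A_seq=100 A_ack=7209 B_seq=7209 B_ack=100
After event 2: A_seq=299 A_ack=7209 B_seq=7209 B_ack=100

299 7209 7209 100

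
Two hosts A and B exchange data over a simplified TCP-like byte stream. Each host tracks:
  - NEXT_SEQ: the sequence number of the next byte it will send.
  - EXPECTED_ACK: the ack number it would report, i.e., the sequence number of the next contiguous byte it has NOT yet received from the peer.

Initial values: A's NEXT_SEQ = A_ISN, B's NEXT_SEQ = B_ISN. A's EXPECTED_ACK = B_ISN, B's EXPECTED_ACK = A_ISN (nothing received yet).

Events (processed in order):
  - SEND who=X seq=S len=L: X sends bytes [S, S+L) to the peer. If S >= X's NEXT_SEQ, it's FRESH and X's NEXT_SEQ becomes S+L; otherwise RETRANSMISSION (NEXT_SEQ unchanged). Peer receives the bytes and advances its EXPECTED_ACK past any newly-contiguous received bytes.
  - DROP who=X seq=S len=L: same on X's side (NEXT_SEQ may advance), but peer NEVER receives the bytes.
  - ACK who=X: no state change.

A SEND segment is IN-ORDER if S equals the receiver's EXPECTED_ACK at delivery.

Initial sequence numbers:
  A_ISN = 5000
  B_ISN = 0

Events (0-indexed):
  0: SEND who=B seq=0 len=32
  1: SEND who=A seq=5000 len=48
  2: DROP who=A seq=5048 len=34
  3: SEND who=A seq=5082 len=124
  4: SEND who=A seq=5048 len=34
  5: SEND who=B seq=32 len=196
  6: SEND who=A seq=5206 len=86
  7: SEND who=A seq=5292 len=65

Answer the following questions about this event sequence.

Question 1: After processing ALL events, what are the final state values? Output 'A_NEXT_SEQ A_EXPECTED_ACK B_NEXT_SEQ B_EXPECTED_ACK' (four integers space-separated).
Answer: 5357 228 228 5357

Derivation:
After event 0: A_seq=5000 A_ack=32 B_seq=32 B_ack=5000
After event 1: A_seq=5048 A_ack=32 B_seq=32 B_ack=5048
After event 2: A_seq=5082 A_ack=32 B_seq=32 B_ack=5048
After event 3: A_seq=5206 A_ack=32 B_seq=32 B_ack=5048
After event 4: A_seq=5206 A_ack=32 B_seq=32 B_ack=5206
After event 5: A_seq=5206 A_ack=228 B_seq=228 B_ack=5206
After event 6: A_seq=5292 A_ack=228 B_seq=228 B_ack=5292
After event 7: A_seq=5357 A_ack=228 B_seq=228 B_ack=5357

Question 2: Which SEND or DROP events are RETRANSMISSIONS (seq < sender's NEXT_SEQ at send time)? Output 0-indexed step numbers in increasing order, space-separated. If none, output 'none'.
Step 0: SEND seq=0 -> fresh
Step 1: SEND seq=5000 -> fresh
Step 2: DROP seq=5048 -> fresh
Step 3: SEND seq=5082 -> fresh
Step 4: SEND seq=5048 -> retransmit
Step 5: SEND seq=32 -> fresh
Step 6: SEND seq=5206 -> fresh
Step 7: SEND seq=5292 -> fresh

Answer: 4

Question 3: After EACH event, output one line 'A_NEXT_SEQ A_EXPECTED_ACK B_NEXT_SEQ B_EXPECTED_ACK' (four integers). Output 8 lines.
5000 32 32 5000
5048 32 32 5048
5082 32 32 5048
5206 32 32 5048
5206 32 32 5206
5206 228 228 5206
5292 228 228 5292
5357 228 228 5357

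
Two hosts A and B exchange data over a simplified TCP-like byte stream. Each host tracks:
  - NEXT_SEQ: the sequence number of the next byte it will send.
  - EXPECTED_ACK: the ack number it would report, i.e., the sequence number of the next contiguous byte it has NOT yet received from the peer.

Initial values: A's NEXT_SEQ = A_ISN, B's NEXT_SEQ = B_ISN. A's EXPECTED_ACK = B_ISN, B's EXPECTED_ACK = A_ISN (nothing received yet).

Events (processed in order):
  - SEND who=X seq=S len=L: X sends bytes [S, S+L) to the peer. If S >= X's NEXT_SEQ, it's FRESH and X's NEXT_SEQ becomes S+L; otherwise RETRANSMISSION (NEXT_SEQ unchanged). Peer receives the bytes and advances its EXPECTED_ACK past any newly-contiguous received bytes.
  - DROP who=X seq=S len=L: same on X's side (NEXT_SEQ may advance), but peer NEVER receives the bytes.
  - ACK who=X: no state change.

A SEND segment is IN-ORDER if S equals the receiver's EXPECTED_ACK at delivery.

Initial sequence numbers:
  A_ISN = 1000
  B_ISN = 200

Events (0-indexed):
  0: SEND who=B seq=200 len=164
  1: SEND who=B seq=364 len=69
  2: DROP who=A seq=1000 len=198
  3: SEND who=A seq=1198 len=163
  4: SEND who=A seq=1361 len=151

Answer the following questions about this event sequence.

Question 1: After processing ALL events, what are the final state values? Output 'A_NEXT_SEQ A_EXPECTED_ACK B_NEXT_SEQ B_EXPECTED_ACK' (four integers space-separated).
After event 0: A_seq=1000 A_ack=364 B_seq=364 B_ack=1000
After event 1: A_seq=1000 A_ack=433 B_seq=433 B_ack=1000
After event 2: A_seq=1198 A_ack=433 B_seq=433 B_ack=1000
After event 3: A_seq=1361 A_ack=433 B_seq=433 B_ack=1000
After event 4: A_seq=1512 A_ack=433 B_seq=433 B_ack=1000

Answer: 1512 433 433 1000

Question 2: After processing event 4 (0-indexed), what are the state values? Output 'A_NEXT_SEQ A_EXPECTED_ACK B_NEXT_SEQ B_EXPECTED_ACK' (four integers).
After event 0: A_seq=1000 A_ack=364 B_seq=364 B_ack=1000
After event 1: A_seq=1000 A_ack=433 B_seq=433 B_ack=1000
After event 2: A_seq=1198 A_ack=433 B_seq=433 B_ack=1000
After event 3: A_seq=1361 A_ack=433 B_seq=433 B_ack=1000
After event 4: A_seq=1512 A_ack=433 B_seq=433 B_ack=1000

1512 433 433 1000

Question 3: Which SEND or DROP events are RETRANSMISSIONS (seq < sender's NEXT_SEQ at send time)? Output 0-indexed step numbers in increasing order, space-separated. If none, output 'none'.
Step 0: SEND seq=200 -> fresh
Step 1: SEND seq=364 -> fresh
Step 2: DROP seq=1000 -> fresh
Step 3: SEND seq=1198 -> fresh
Step 4: SEND seq=1361 -> fresh

Answer: none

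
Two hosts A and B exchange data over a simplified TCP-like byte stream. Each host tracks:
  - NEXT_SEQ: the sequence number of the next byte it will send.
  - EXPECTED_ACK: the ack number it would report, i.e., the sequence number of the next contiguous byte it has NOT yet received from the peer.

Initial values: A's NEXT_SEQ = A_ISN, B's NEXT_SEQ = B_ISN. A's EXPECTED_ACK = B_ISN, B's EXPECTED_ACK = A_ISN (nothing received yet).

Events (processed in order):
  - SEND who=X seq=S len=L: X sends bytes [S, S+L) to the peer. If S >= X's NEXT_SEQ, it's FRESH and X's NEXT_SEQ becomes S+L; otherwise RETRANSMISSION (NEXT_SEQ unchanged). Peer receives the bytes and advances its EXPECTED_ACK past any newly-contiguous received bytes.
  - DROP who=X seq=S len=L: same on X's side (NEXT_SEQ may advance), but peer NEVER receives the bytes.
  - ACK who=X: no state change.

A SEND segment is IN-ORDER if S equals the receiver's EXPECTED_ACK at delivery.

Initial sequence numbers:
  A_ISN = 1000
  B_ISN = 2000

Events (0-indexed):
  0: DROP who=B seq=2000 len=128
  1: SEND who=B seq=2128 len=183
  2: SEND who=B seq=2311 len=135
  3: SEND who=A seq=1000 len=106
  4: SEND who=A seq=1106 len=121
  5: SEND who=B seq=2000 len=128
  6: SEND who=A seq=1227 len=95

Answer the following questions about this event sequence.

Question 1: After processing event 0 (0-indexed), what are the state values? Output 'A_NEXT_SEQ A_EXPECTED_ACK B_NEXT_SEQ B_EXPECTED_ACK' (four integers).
After event 0: A_seq=1000 A_ack=2000 B_seq=2128 B_ack=1000

1000 2000 2128 1000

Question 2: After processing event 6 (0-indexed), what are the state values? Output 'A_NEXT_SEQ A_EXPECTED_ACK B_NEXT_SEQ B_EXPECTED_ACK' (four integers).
After event 0: A_seq=1000 A_ack=2000 B_seq=2128 B_ack=1000
After event 1: A_seq=1000 A_ack=2000 B_seq=2311 B_ack=1000
After event 2: A_seq=1000 A_ack=2000 B_seq=2446 B_ack=1000
After event 3: A_seq=1106 A_ack=2000 B_seq=2446 B_ack=1106
After event 4: A_seq=1227 A_ack=2000 B_seq=2446 B_ack=1227
After event 5: A_seq=1227 A_ack=2446 B_seq=2446 B_ack=1227
After event 6: A_seq=1322 A_ack=2446 B_seq=2446 B_ack=1322

1322 2446 2446 1322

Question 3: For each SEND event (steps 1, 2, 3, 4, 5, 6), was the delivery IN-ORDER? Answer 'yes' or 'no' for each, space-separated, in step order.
Step 1: SEND seq=2128 -> out-of-order
Step 2: SEND seq=2311 -> out-of-order
Step 3: SEND seq=1000 -> in-order
Step 4: SEND seq=1106 -> in-order
Step 5: SEND seq=2000 -> in-order
Step 6: SEND seq=1227 -> in-order

Answer: no no yes yes yes yes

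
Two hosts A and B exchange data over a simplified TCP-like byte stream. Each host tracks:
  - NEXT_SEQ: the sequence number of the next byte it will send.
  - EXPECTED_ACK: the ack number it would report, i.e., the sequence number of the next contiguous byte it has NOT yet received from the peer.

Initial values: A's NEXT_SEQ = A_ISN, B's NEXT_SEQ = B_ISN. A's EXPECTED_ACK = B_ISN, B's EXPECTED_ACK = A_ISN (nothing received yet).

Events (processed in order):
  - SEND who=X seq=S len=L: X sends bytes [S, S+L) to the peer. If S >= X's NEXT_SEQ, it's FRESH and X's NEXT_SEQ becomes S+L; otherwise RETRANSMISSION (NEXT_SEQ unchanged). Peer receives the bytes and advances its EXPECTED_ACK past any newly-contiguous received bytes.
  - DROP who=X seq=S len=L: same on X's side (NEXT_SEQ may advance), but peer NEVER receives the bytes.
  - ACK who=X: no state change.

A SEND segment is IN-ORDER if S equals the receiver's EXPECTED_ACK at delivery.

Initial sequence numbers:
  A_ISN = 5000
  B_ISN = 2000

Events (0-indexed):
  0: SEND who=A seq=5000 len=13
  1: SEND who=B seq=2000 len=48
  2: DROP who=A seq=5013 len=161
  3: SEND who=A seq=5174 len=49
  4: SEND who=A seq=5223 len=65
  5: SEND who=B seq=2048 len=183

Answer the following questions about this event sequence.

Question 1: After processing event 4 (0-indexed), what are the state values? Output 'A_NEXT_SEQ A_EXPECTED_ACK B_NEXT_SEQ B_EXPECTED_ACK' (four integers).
After event 0: A_seq=5013 A_ack=2000 B_seq=2000 B_ack=5013
After event 1: A_seq=5013 A_ack=2048 B_seq=2048 B_ack=5013
After event 2: A_seq=5174 A_ack=2048 B_seq=2048 B_ack=5013
After event 3: A_seq=5223 A_ack=2048 B_seq=2048 B_ack=5013
After event 4: A_seq=5288 A_ack=2048 B_seq=2048 B_ack=5013

5288 2048 2048 5013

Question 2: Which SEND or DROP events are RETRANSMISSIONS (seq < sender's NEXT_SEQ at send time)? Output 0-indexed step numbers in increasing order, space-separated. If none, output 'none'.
Step 0: SEND seq=5000 -> fresh
Step 1: SEND seq=2000 -> fresh
Step 2: DROP seq=5013 -> fresh
Step 3: SEND seq=5174 -> fresh
Step 4: SEND seq=5223 -> fresh
Step 5: SEND seq=2048 -> fresh

Answer: none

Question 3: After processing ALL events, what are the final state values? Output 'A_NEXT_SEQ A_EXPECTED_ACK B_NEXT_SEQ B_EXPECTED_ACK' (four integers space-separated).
After event 0: A_seq=5013 A_ack=2000 B_seq=2000 B_ack=5013
After event 1: A_seq=5013 A_ack=2048 B_seq=2048 B_ack=5013
After event 2: A_seq=5174 A_ack=2048 B_seq=2048 B_ack=5013
After event 3: A_seq=5223 A_ack=2048 B_seq=2048 B_ack=5013
After event 4: A_seq=5288 A_ack=2048 B_seq=2048 B_ack=5013
After event 5: A_seq=5288 A_ack=2231 B_seq=2231 B_ack=5013

Answer: 5288 2231 2231 5013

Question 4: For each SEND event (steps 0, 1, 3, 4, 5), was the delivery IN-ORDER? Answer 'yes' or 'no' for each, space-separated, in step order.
Answer: yes yes no no yes

Derivation:
Step 0: SEND seq=5000 -> in-order
Step 1: SEND seq=2000 -> in-order
Step 3: SEND seq=5174 -> out-of-order
Step 4: SEND seq=5223 -> out-of-order
Step 5: SEND seq=2048 -> in-order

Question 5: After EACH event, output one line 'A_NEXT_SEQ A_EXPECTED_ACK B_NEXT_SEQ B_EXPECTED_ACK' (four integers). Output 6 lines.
5013 2000 2000 5013
5013 2048 2048 5013
5174 2048 2048 5013
5223 2048 2048 5013
5288 2048 2048 5013
5288 2231 2231 5013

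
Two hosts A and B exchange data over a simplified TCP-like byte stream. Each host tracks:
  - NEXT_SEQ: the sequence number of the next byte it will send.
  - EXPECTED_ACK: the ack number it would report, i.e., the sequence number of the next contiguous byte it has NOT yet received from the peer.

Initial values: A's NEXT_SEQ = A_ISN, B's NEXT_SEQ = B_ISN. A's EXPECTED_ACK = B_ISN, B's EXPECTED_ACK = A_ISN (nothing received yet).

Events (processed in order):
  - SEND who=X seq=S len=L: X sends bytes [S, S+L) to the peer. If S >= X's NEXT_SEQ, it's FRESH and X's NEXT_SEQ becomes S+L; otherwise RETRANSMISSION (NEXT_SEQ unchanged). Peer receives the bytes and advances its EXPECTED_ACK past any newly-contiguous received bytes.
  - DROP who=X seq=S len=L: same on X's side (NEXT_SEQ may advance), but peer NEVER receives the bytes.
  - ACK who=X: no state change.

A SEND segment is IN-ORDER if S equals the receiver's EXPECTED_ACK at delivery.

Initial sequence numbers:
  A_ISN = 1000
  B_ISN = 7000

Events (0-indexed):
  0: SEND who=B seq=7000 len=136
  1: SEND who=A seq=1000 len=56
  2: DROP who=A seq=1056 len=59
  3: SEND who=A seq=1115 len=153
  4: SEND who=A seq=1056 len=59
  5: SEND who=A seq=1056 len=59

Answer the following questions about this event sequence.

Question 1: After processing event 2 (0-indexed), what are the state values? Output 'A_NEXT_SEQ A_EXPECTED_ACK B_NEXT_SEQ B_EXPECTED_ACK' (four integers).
After event 0: A_seq=1000 A_ack=7136 B_seq=7136 B_ack=1000
After event 1: A_seq=1056 A_ack=7136 B_seq=7136 B_ack=1056
After event 2: A_seq=1115 A_ack=7136 B_seq=7136 B_ack=1056

1115 7136 7136 1056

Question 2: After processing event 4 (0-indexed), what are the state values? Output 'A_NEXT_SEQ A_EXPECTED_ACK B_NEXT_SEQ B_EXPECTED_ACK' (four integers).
After event 0: A_seq=1000 A_ack=7136 B_seq=7136 B_ack=1000
After event 1: A_seq=1056 A_ack=7136 B_seq=7136 B_ack=1056
After event 2: A_seq=1115 A_ack=7136 B_seq=7136 B_ack=1056
After event 3: A_seq=1268 A_ack=7136 B_seq=7136 B_ack=1056
After event 4: A_seq=1268 A_ack=7136 B_seq=7136 B_ack=1268

1268 7136 7136 1268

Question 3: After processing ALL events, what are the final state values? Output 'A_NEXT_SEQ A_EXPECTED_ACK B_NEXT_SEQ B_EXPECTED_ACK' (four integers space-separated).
Answer: 1268 7136 7136 1268

Derivation:
After event 0: A_seq=1000 A_ack=7136 B_seq=7136 B_ack=1000
After event 1: A_seq=1056 A_ack=7136 B_seq=7136 B_ack=1056
After event 2: A_seq=1115 A_ack=7136 B_seq=7136 B_ack=1056
After event 3: A_seq=1268 A_ack=7136 B_seq=7136 B_ack=1056
After event 4: A_seq=1268 A_ack=7136 B_seq=7136 B_ack=1268
After event 5: A_seq=1268 A_ack=7136 B_seq=7136 B_ack=1268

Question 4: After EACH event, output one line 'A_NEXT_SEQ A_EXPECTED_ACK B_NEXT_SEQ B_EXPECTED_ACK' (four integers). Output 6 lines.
1000 7136 7136 1000
1056 7136 7136 1056
1115 7136 7136 1056
1268 7136 7136 1056
1268 7136 7136 1268
1268 7136 7136 1268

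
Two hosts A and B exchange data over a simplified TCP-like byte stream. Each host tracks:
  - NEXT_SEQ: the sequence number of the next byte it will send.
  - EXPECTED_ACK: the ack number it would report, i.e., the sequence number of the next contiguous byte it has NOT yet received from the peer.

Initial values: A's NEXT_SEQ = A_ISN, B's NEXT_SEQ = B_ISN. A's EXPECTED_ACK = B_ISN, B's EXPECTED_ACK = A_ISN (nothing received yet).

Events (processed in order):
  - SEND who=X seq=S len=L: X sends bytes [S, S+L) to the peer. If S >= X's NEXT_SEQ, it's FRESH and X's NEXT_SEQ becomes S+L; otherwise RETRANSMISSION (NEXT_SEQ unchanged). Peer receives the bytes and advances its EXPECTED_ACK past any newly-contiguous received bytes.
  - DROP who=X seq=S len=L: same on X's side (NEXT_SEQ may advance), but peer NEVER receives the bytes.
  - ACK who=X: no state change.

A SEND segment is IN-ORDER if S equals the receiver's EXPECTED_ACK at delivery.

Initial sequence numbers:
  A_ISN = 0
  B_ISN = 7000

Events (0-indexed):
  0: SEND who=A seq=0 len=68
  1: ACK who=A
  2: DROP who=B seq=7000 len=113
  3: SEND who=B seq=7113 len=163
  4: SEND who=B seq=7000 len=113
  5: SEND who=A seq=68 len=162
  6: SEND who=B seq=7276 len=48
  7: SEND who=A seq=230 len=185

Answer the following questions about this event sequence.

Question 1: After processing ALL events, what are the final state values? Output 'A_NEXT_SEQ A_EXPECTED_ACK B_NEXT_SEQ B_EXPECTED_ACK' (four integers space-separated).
Answer: 415 7324 7324 415

Derivation:
After event 0: A_seq=68 A_ack=7000 B_seq=7000 B_ack=68
After event 1: A_seq=68 A_ack=7000 B_seq=7000 B_ack=68
After event 2: A_seq=68 A_ack=7000 B_seq=7113 B_ack=68
After event 3: A_seq=68 A_ack=7000 B_seq=7276 B_ack=68
After event 4: A_seq=68 A_ack=7276 B_seq=7276 B_ack=68
After event 5: A_seq=230 A_ack=7276 B_seq=7276 B_ack=230
After event 6: A_seq=230 A_ack=7324 B_seq=7324 B_ack=230
After event 7: A_seq=415 A_ack=7324 B_seq=7324 B_ack=415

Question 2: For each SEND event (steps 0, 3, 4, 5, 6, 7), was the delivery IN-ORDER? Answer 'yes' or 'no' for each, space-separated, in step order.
Step 0: SEND seq=0 -> in-order
Step 3: SEND seq=7113 -> out-of-order
Step 4: SEND seq=7000 -> in-order
Step 5: SEND seq=68 -> in-order
Step 6: SEND seq=7276 -> in-order
Step 7: SEND seq=230 -> in-order

Answer: yes no yes yes yes yes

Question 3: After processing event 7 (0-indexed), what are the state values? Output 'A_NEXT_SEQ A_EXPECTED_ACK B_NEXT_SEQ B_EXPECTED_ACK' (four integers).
After event 0: A_seq=68 A_ack=7000 B_seq=7000 B_ack=68
After event 1: A_seq=68 A_ack=7000 B_seq=7000 B_ack=68
After event 2: A_seq=68 A_ack=7000 B_seq=7113 B_ack=68
After event 3: A_seq=68 A_ack=7000 B_seq=7276 B_ack=68
After event 4: A_seq=68 A_ack=7276 B_seq=7276 B_ack=68
After event 5: A_seq=230 A_ack=7276 B_seq=7276 B_ack=230
After event 6: A_seq=230 A_ack=7324 B_seq=7324 B_ack=230
After event 7: A_seq=415 A_ack=7324 B_seq=7324 B_ack=415

415 7324 7324 415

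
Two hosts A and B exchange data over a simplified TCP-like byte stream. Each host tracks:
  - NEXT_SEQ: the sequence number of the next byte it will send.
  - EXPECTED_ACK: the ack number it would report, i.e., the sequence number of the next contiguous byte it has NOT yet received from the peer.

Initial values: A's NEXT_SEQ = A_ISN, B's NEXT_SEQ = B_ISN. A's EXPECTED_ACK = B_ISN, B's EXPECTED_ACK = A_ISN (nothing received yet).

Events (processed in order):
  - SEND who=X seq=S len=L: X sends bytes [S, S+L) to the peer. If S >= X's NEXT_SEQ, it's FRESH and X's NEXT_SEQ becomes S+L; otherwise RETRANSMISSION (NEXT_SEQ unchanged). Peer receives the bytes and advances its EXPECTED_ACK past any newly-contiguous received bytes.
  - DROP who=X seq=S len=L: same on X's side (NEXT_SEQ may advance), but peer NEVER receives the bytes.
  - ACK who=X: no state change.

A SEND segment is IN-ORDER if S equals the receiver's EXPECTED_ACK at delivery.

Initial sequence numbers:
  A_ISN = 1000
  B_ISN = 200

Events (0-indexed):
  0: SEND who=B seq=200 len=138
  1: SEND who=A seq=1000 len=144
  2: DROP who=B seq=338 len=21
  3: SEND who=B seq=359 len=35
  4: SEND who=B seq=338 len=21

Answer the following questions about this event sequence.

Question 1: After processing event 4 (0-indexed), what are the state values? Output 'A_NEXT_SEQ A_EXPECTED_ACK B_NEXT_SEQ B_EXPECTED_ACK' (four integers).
After event 0: A_seq=1000 A_ack=338 B_seq=338 B_ack=1000
After event 1: A_seq=1144 A_ack=338 B_seq=338 B_ack=1144
After event 2: A_seq=1144 A_ack=338 B_seq=359 B_ack=1144
After event 3: A_seq=1144 A_ack=338 B_seq=394 B_ack=1144
After event 4: A_seq=1144 A_ack=394 B_seq=394 B_ack=1144

1144 394 394 1144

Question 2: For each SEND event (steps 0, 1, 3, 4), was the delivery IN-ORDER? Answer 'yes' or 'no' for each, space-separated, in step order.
Step 0: SEND seq=200 -> in-order
Step 1: SEND seq=1000 -> in-order
Step 3: SEND seq=359 -> out-of-order
Step 4: SEND seq=338 -> in-order

Answer: yes yes no yes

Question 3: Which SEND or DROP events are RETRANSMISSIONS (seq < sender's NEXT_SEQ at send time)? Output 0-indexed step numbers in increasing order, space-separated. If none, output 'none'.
Step 0: SEND seq=200 -> fresh
Step 1: SEND seq=1000 -> fresh
Step 2: DROP seq=338 -> fresh
Step 3: SEND seq=359 -> fresh
Step 4: SEND seq=338 -> retransmit

Answer: 4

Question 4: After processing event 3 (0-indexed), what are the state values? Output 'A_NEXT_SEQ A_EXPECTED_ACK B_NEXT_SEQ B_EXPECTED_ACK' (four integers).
After event 0: A_seq=1000 A_ack=338 B_seq=338 B_ack=1000
After event 1: A_seq=1144 A_ack=338 B_seq=338 B_ack=1144
After event 2: A_seq=1144 A_ack=338 B_seq=359 B_ack=1144
After event 3: A_seq=1144 A_ack=338 B_seq=394 B_ack=1144

1144 338 394 1144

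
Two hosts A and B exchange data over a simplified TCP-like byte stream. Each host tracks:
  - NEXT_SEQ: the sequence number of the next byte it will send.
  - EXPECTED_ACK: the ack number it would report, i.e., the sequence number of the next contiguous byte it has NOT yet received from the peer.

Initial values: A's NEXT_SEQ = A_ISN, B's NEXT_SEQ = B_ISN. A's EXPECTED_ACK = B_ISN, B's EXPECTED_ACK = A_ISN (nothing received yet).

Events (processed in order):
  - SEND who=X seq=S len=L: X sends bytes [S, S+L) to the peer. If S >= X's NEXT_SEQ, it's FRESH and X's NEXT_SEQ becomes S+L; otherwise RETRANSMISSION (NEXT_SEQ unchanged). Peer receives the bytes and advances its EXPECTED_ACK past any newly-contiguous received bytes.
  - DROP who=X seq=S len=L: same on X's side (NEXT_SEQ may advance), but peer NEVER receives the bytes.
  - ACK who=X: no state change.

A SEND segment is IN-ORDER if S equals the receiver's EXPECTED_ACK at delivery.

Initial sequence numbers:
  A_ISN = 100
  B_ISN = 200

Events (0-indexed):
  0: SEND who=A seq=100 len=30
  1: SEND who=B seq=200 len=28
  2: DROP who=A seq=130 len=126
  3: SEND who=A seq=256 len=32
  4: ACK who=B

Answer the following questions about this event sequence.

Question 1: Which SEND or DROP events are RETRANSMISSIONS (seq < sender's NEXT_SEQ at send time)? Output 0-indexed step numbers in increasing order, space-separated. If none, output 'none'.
Answer: none

Derivation:
Step 0: SEND seq=100 -> fresh
Step 1: SEND seq=200 -> fresh
Step 2: DROP seq=130 -> fresh
Step 3: SEND seq=256 -> fresh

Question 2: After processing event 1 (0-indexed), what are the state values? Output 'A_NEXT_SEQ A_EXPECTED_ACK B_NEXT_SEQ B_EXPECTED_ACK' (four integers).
After event 0: A_seq=130 A_ack=200 B_seq=200 B_ack=130
After event 1: A_seq=130 A_ack=228 B_seq=228 B_ack=130

130 228 228 130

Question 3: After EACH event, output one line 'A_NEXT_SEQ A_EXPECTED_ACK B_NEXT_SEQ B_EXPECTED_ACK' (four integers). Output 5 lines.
130 200 200 130
130 228 228 130
256 228 228 130
288 228 228 130
288 228 228 130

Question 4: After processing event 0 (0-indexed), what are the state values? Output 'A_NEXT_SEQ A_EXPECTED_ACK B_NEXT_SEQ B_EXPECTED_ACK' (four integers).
After event 0: A_seq=130 A_ack=200 B_seq=200 B_ack=130

130 200 200 130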